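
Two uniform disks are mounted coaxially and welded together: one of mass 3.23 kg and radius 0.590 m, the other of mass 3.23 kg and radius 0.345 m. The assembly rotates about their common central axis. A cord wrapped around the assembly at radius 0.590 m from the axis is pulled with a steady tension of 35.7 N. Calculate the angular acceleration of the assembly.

α ≈ 27.9 rad/s²

I = ½M₁R₁² + ½M₂R₂² = ½(3.23)(0.590)² + ½(3.23)(0.345)² = 0.7544 kg·m².
τ = F r = (35.7)(0.590) = 21.06 N·m.
α = τ/I = 21.06/0.7544 = 27.92 rad/s².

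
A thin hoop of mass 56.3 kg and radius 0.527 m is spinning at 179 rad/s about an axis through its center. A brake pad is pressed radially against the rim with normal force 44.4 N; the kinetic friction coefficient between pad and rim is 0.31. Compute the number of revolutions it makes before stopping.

≈ 5500 revolutions

I = MR² = (56.3)(0.527)² = 15.64 kg·m².
Friction force f = μN = (0.31)(44.4) = 13.76 N at the rim; torque magnitude τ = fR = 7.254 N·m, opposing ω.
|α| = τ/I = 7.254/15.64 = 0.4639 rad/s² (deceleration).
ω² = ω₀² − 2|α|θ with ω = 0 ⇒ θ = ω₀²/(2|α|) = 34530 rad = 5496 rev.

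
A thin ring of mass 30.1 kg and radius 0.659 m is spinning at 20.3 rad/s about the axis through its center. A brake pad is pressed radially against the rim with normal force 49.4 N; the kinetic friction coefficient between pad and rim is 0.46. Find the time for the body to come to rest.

t ≈ 17.7 s

I = MR² = (30.1)(0.659)² = 13.07 kg·m².
Friction force f = μN = (0.46)(49.4) = 22.72 N at the rim; torque magnitude τ = fR = 14.98 N·m, opposing ω.
|α| = τ/I = 14.98/13.07 = 1.146 rad/s² (deceleration).
0 = ω₀ − |α|t ⇒ t = ω₀/|α| = 20.3/1.146 = 17.72 s.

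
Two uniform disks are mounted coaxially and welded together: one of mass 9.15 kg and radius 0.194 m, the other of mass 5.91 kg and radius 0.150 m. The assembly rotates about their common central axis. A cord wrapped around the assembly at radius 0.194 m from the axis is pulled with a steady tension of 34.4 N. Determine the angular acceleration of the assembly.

I = ½M₁R₁² + ½M₂R₂² = ½(9.15)(0.194)² + ½(5.91)(0.150)² = 0.2387 kg·m².
τ = F r = (34.4)(0.194) = 6.674 N·m.
α = τ/I = 6.674/0.2387 = 27.96 rad/s².

α ≈ 28.0 rad/s²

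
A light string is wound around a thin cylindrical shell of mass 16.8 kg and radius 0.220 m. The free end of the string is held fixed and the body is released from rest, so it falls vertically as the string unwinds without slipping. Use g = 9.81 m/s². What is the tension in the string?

Translation: Mg − T = Ma. Rotation about the center: TR = Iα with I = MR².
With a = αR: T = (I/R²)a = M a, so Mg = (1 + 1.000)Ma.
a = g/(1 + 1.000) = 9.81/2.000 = 4.905 m/s².
T = 1.000·M·a = (1.000)(16.8)(4.905) = 82.40 N.

T ≈ 82.4 N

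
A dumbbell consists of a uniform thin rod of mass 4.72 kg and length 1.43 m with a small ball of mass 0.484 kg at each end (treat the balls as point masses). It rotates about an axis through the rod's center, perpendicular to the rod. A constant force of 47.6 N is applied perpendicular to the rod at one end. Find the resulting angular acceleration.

I_rod = (1/12)ML² = (1/12)(4.72)(1.43)² = 0.8043 kg·m².
I_balls = 2·m·(L/2)² = 2(0.484)(0.7150)² = 0.4949 kg·m².
Total I = 1.299 kg·m².
τ = F·(L/2) = (47.6)(0.715) = 34.03 N·m.
α = τ/I = 34.03/1.299 = 26.20 rad/s².

α ≈ 26.2 rad/s²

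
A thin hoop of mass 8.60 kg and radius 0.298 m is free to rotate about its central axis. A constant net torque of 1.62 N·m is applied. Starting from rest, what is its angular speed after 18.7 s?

ω ≈ 39.7 rad/s

I = MR² = (8.60)(0.298)² = 0.7637 kg·m².
α = τ/I = 1.62/0.7637 = 2.121 rad/s².
ω = ω₀ + αt = 0 + (2.121)(18.7) = 39.67 rad/s.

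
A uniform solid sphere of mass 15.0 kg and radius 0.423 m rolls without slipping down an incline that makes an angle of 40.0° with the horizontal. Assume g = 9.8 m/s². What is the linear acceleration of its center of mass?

a ≈ 4.50 m/s²

Translation along the incline: Mg sinθ − f = Ma.
Rotation about the center: fR = Iα with I = (2/5)MR². No-slip gives a = αR, so f = (I/R²)a = (2/5)M a.
Substituting: Mg sinθ = (1 + 0.4000)Ma, so a = g sinθ/(1 + 0.4000) = (9.8) sin 40.0° / 1.400 = 4.500 m/s².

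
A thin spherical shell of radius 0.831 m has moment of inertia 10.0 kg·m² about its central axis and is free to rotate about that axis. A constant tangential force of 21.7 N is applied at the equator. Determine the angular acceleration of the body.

α ≈ 1.80 rad/s²

τ = F R = (21.7)(0.831) = 18.03 N·m.
From τ = Iα: α = 18.03/10.00 = 1.803 rad/s².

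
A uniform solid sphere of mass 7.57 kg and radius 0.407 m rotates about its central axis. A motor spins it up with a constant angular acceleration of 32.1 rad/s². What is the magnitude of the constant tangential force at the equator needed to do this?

I = (2/5)MR² = (2/5)(7.57)(0.407)² = 0.5016 kg·m².
The required torque is τ = Iα = (0.5016)(32.10) = 16.10 N·m.
A tangential force at the equator gives τ = FR, so F = τ/R = 16.10/0.407 = 39.56 N.

F ≈ 39.6 N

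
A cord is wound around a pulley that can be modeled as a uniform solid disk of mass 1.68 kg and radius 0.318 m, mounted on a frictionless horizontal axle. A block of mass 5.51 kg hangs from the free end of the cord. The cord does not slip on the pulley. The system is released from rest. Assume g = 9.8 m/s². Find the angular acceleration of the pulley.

I = ½MR² = (1/2)(1.68)(0.318)² = 0.08494 kg·m².
Block: mg − T = ma. Pulley: TR = Iα. No-slip: a = αR, so T = (I/R²)a = 0.8400·a.
Then mg = (m + 0.8400)a, so a = (5.51)(9.8)/(5.51 + 0.8400) = 8.504 m/s².
α = a/R = 8.504/0.318 = 26.74 rad/s².

α ≈ 26.7 rad/s²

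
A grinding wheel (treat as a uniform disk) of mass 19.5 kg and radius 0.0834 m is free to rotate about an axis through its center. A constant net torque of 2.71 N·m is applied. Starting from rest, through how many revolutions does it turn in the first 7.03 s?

≈ 157 revolutions

I = ½MR² = (1/2)(19.5)(0.0834)² = 0.06782 kg·m².
α = τ/I = 2.71/0.06782 = 39.96 rad/s².
θ = ½αt² = ½(39.96)(7.03)² = 987.4 rad.
Revolutions = θ/(2π) = 157.2.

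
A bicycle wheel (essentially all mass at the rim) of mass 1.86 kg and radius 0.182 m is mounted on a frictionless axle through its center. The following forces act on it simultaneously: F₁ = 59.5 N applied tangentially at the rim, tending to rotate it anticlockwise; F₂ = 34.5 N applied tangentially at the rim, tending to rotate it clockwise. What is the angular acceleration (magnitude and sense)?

α ≈ 73.9 rad/s², anticlockwise

I = MR² = (1.86)(0.182)² = 0.06161 kg·m².
Taking anticlockwise as positive: τ₁ = +(59.5)(0.182) = +10.83 N·m; τ₂ = −(34.5)(0.182) = −6.279 N·m.
Net torque τ = 4.550 N·m.
α = τ/I = 4.550/0.06161 = 73.85 rad/s².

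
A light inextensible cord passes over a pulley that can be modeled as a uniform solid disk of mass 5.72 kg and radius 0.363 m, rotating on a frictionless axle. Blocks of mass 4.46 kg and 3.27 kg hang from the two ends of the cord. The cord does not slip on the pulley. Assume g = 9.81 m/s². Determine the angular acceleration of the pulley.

α ≈ 3.04 rad/s²

I = ½MR² = (1/2)(5.72)(0.363)² = 0.3769 kg·m².
Heavier block: m₁g − T₁ = m₁a. Lighter block: T₂ − m₂g = m₂a.
Pulley: (T₁ − T₂)R = Iα = I(a/R), so T₁ − T₂ = (I/R²)a = (1/2)M_p a = 2.860·a.
Adding the three: (m₁ − m₂)g = (m₁ + m₂ + 2.860)a, so a = (4.46 − 3.27)(9.81)/(4.46 + 3.27 + 2.860) = 1.102 m/s².
α = a/R = 1.102/0.363 = 3.037 rad/s².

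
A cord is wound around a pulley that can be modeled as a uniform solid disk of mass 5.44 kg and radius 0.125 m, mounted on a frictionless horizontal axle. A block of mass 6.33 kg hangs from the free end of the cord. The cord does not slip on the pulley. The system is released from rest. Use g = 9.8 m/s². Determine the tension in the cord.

I = ½MR² = (1/2)(5.44)(0.125)² = 0.04250 kg·m².
Block: mg − T = ma. Pulley: TR = Iα. No-slip: a = αR, so T = (I/R²)a = 2.720·a.
Then mg = (m + 2.720)a, so a = (6.33)(9.8)/(6.33 + 2.720) = 6.855 m/s².
T = 2.720·a = 18.64 N.

T ≈ 18.6 N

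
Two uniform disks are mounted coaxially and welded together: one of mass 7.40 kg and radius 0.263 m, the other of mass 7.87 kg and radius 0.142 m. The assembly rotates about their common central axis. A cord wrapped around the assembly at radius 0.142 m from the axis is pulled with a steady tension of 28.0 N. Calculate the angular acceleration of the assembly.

I = ½M₁R₁² + ½M₂R₂² = ½(7.40)(0.263)² + ½(7.87)(0.142)² = 0.3353 kg·m².
τ = F r = (28.0)(0.142) = 3.976 N·m.
α = τ/I = 3.976/0.3353 = 11.86 rad/s².

α ≈ 11.9 rad/s²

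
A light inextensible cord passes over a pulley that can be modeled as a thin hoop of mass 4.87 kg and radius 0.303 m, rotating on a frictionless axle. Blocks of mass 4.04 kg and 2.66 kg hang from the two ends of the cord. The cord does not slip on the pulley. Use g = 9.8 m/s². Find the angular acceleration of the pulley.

I = MR² = (4.87)(0.303)² = 0.4471 kg·m².
Heavier block: m₁g − T₁ = m₁a. Lighter block: T₂ − m₂g = m₂a.
Pulley: (T₁ − T₂)R = Iα = I(a/R), so T₁ − T₂ = (I/R²)a = 1·M_p a = 4.870·a.
Adding the three: (m₁ − m₂)g = (m₁ + m₂ + 4.870)a, so a = (4.04 − 2.66)(9.8)/(4.04 + 2.66 + 4.870) = 1.169 m/s².
α = a/R = 1.169/0.303 = 3.858 rad/s².

α ≈ 3.86 rad/s²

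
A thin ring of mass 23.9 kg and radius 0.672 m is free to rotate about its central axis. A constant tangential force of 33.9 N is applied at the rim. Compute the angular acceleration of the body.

I = MR² = (23.9)(0.672)² = 10.79 kg·m².
τ = F R = (33.9)(0.672) = 22.78 N·m.
From τ = Iα: α = 22.78/10.79 = 2.111 rad/s².

α ≈ 2.11 rad/s²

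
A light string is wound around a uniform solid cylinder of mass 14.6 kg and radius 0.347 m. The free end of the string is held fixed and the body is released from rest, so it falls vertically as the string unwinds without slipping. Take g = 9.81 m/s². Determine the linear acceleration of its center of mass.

a ≈ 6.54 m/s²

Translation: Mg − T = Ma. Rotation about the center: TR = Iα with I = ½MR².
With a = αR: T = (I/R²)a = (1/2)M a, so Mg = (1 + 0.5000)Ma.
a = g/(1 + 0.5000) = 9.81/1.500 = 6.540 m/s².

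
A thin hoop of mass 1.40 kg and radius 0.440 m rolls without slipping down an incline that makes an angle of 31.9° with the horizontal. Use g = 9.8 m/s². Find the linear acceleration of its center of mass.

Translation along the incline: Mg sinθ − f = Ma.
Rotation about the center: fR = Iα with I = MR². No-slip gives a = αR, so f = (I/R²)a = M a.
Substituting: Mg sinθ = (1 + 1.000)Ma, so a = g sinθ/(1 + 1.000) = (9.8) sin 31.9° / 2.000 = 2.589 m/s².

a ≈ 2.59 m/s²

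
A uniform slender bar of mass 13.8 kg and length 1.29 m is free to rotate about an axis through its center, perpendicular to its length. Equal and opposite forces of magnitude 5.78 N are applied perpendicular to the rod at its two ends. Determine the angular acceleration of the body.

α ≈ 3.90 rad/s²

I = (1/12)ML² = (1/12)(13.8)(1.29)² = 1.914 kg·m².
The couple gives τ = F·(L/2) + F·(L/2) = F L = (5.78)(1.29) = 7.456 N·m.
Newton's second law for rotation, τ = Iα, gives α = τ/I = 7.456/1.914 = 3.896 rad/s².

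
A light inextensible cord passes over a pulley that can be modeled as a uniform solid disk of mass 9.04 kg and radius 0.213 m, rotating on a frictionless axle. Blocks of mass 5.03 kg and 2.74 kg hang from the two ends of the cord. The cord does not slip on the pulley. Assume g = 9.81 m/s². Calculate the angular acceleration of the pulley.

α ≈ 8.58 rad/s²

I = ½MR² = (1/2)(9.04)(0.213)² = 0.2051 kg·m².
Heavier block: m₁g − T₁ = m₁a. Lighter block: T₂ − m₂g = m₂a.
Pulley: (T₁ − T₂)R = Iα = I(a/R), so T₁ − T₂ = (I/R²)a = (1/2)M_p a = 4.520·a.
Adding the three: (m₁ − m₂)g = (m₁ + m₂ + 4.520)a, so a = (5.03 − 2.74)(9.81)/(5.03 + 2.74 + 4.520) = 1.828 m/s².
α = a/R = 1.828/0.213 = 8.582 rad/s².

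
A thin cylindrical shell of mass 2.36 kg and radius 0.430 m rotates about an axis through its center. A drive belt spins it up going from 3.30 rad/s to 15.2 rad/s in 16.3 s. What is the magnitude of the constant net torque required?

I = MR² = (2.36)(0.430)² = 0.4364 kg·m².
α = Δω/Δt = (15.2 − 3.30)/16.3 = 0.7301 rad/s².
τ = Iα = (0.4364)(0.7301) = 0.3186 N·m.

τ ≈ 0.319 N·m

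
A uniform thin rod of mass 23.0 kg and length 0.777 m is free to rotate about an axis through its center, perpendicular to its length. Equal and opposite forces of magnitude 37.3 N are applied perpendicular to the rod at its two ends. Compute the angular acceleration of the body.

I = (1/12)ML² = (1/12)(23.0)(0.777)² = 1.157 kg·m².
The couple gives τ = F·(L/2) + F·(L/2) = F L = (37.3)(0.777) = 28.98 N·m.
Newton's second law for rotation, τ = Iα, gives α = τ/I = 28.98/1.157 = 25.05 rad/s².

α ≈ 25.0 rad/s²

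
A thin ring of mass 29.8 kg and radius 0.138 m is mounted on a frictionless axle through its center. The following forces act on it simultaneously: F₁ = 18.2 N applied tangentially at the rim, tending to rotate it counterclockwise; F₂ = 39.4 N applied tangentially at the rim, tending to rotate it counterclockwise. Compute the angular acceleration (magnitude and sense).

I = MR² = (29.8)(0.138)² = 0.5675 kg·m².
Taking counterclockwise as positive: τ₁ = +(18.2)(0.138) = +2.512 N·m; τ₂ = +(39.4)(0.138) = +5.437 N·m.
Net torque τ = 7.949 N·m.
α = τ/I = 7.949/0.5675 = 14.01 rad/s².

α ≈ 14.0 rad/s², counterclockwise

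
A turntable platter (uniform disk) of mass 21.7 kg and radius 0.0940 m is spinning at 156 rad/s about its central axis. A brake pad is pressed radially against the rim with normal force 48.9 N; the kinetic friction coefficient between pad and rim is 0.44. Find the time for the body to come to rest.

I = ½MR² = (1/2)(21.7)(0.0940)² = 0.09587 kg·m².
Friction force f = μN = (0.44)(48.9) = 21.52 N at the rim; torque magnitude τ = fR = 2.023 N·m, opposing ω.
|α| = τ/I = 2.023/0.09587 = 21.10 rad/s² (deceleration).
0 = ω₀ − |α|t ⇒ t = ω₀/|α| = 156/21.10 = 7.395 s.

t ≈ 7.39 s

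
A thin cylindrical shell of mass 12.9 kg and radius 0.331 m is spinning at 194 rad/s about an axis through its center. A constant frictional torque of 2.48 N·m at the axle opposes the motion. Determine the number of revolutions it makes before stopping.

≈ 1710 revolutions

I = MR² = (12.9)(0.331)² = 1.413 kg·m².
The net torque has magnitude 2.48 N·m, opposing ω.
|α| = τ/I = 2.480/1.413 = 1.755 rad/s² (deceleration).
ω² = ω₀² − 2|α|θ with ω = 0 ⇒ θ = ω₀²/(2|α|) = 10720 rad = 1707 rev.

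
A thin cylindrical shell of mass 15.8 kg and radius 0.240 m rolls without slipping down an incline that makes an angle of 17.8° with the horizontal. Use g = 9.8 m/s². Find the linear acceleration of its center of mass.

Translation along the incline: Mg sinθ − f = Ma.
Rotation about the center: fR = Iα with I = MR². No-slip gives a = αR, so f = (I/R²)a = M a.
Substituting: Mg sinθ = (1 + 1.000)Ma, so a = g sinθ/(1 + 1.000) = (9.8) sin 17.8° / 2.000 = 1.498 m/s².

a ≈ 1.50 m/s²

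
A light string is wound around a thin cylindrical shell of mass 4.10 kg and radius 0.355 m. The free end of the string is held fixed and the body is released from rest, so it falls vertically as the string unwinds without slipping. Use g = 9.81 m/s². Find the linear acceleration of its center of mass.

Translation: Mg − T = Ma. Rotation about the center: TR = Iα with I = MR².
With a = αR: T = (I/R²)a = M a, so Mg = (1 + 1.000)Ma.
a = g/(1 + 1.000) = 9.81/2.000 = 4.905 m/s².

a ≈ 4.91 m/s²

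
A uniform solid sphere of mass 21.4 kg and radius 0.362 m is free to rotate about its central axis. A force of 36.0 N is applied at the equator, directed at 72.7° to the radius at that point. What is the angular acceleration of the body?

α ≈ 11.1 rad/s²

I = (2/5)MR² = (2/5)(21.4)(0.362)² = 1.122 kg·m².
Only the tangential component produces torque: τ = F R sinθ = (36.0)(0.362) sin 72.7° = 12.44 N·m.
Newton's second law for rotation, τ = Iα, gives α = τ/I = 12.44/1.122 = 11.09 rad/s².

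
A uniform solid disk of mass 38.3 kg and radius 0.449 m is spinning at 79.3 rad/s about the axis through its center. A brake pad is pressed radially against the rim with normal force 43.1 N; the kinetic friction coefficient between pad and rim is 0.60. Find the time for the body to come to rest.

t ≈ 26.4 s

I = ½MR² = (1/2)(38.3)(0.449)² = 3.861 kg·m².
Friction force f = μN = (0.60)(43.1) = 25.86 N at the rim; torque magnitude τ = fR = 11.61 N·m, opposing ω.
|α| = τ/I = 11.61/3.861 = 3.008 rad/s² (deceleration).
0 = ω₀ − |α|t ⇒ t = ω₀/|α| = 79.3/3.008 = 26.37 s.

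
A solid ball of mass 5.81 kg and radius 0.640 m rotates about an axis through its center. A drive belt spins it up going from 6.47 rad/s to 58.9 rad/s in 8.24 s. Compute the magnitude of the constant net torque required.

τ ≈ 6.06 N·m

I = (2/5)MR² = (2/5)(5.81)(0.640)² = 0.9519 kg·m².
α = Δω/Δt = (58.9 − 6.47)/8.24 = 6.363 rad/s².
τ = Iα = (0.9519)(6.363) = 6.057 N·m.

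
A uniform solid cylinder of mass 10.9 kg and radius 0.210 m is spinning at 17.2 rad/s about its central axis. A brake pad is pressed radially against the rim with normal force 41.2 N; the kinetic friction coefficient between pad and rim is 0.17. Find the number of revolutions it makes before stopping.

≈ 3.85 revolutions

I = ½MR² = (1/2)(10.9)(0.210)² = 0.2403 kg·m².
Friction force f = μN = (0.17)(41.2) = 7.004 N at the rim; torque magnitude τ = fR = 1.471 N·m, opposing ω.
|α| = τ/I = 1.471/0.2403 = 6.120 rad/s² (deceleration).
ω² = ω₀² − 2|α|θ with ω = 0 ⇒ θ = ω₀²/(2|α|) = 24.17 rad = 3.847 rev.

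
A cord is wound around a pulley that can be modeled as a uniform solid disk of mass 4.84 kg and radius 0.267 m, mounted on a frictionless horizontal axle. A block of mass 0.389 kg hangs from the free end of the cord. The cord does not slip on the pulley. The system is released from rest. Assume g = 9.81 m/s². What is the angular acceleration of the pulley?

α ≈ 5.09 rad/s²

I = ½MR² = (1/2)(4.84)(0.267)² = 0.1725 kg·m².
Block: mg − T = ma. Pulley: TR = Iα. No-slip: a = αR, so T = (I/R²)a = 2.420·a.
Then mg = (m + 2.420)a, so a = (0.389)(9.81)/(0.389 + 2.420) = 1.359 m/s².
α = a/R = 1.359/0.267 = 5.088 rad/s².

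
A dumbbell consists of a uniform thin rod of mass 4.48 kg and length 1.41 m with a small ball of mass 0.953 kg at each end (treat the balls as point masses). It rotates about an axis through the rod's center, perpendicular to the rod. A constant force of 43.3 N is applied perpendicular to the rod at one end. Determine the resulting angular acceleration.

α ≈ 18.1 rad/s²

I_rod = (1/12)ML² = (1/12)(4.48)(1.41)² = 0.7422 kg·m².
I_balls = 2·m·(L/2)² = 2(0.953)(0.7050)² = 0.9473 kg·m².
Total I = 1.690 kg·m².
τ = F·(L/2) = (43.3)(0.705) = 30.53 N·m.
α = τ/I = 30.53/1.690 = 18.07 rad/s².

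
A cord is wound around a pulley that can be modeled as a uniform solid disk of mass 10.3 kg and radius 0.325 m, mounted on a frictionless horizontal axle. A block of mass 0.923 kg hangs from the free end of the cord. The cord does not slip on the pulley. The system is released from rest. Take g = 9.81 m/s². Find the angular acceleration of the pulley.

α ≈ 4.59 rad/s²

I = ½MR² = (1/2)(10.3)(0.325)² = 0.5440 kg·m².
Block: mg − T = ma. Pulley: TR = Iα. No-slip: a = αR, so T = (I/R²)a = 5.150·a.
Then mg = (m + 5.150)a, so a = (0.923)(9.81)/(0.923 + 5.150) = 1.491 m/s².
α = a/R = 1.491/0.325 = 4.588 rad/s².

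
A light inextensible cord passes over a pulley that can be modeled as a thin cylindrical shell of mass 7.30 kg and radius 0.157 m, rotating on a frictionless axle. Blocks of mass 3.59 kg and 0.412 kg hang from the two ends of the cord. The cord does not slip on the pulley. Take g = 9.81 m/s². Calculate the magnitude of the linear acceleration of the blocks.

I = MR² = (7.30)(0.157)² = 0.1799 kg·m².
Heavier block: m₁g − T₁ = m₁a. Lighter block: T₂ − m₂g = m₂a.
Pulley: (T₁ − T₂)R = Iα = I(a/R), so T₁ − T₂ = (I/R²)a = 1·M_p a = 7.300·a.
Adding the three: (m₁ − m₂)g = (m₁ + m₂ + 7.300)a, so a = (3.59 − 0.412)(9.81)/(3.59 + 0.412 + 7.300) = 2.758 m/s².

a ≈ 2.76 m/s²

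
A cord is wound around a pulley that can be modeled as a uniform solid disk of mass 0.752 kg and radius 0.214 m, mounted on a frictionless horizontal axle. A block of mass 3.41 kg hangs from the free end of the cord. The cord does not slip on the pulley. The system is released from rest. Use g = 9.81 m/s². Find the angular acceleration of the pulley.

I = ½MR² = (1/2)(0.752)(0.214)² = 0.01722 kg·m².
Block: mg − T = ma. Pulley: TR = Iα. No-slip: a = αR, so T = (I/R²)a = 0.3760·a.
Then mg = (m + 0.3760)a, so a = (3.41)(9.81)/(3.41 + 0.3760) = 8.836 m/s².
α = a/R = 8.836/0.214 = 41.29 rad/s².

α ≈ 41.3 rad/s²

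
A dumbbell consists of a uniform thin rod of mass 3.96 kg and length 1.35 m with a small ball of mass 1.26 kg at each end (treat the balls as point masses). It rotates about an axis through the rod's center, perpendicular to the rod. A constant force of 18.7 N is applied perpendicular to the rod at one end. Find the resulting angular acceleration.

I_rod = (1/12)ML² = (1/12)(3.96)(1.35)² = 0.6014 kg·m².
I_balls = 2·m·(L/2)² = 2(1.26)(0.6750)² = 1.148 kg·m².
Total I = 1.750 kg·m².
τ = F·(L/2) = (18.7)(0.675) = 12.62 N·m.
α = τ/I = 12.62/1.750 = 7.215 rad/s².

α ≈ 7.21 rad/s²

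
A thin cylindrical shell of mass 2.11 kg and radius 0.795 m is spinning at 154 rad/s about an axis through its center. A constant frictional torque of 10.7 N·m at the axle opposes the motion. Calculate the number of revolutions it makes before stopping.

≈ 235 revolutions

I = MR² = (2.11)(0.795)² = 1.334 kg·m².
The net torque has magnitude 10.7 N·m, opposing ω.
|α| = τ/I = 10.70/1.334 = 8.024 rad/s² (deceleration).
ω² = ω₀² − 2|α|θ with ω = 0 ⇒ θ = ω₀²/(2|α|) = 1478 rad = 235.2 rev.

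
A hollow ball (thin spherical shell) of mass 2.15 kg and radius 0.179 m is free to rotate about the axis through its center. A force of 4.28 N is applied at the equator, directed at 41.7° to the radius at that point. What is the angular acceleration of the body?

α ≈ 11.1 rad/s²

I = (2/3)MR² = (2/3)(2.15)(0.179)² = 0.04593 kg·m².
Only the tangential component produces torque: τ = F R sinθ = (4.28)(0.179) sin 41.7° = 0.5096 N·m.
Newton's second law for rotation, τ = Iα, gives α = τ/I = 0.5096/0.04593 = 11.10 rad/s².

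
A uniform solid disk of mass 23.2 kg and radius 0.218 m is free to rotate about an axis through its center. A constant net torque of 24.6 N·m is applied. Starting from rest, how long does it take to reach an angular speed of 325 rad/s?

t ≈ 7.28 s

I = ½MR² = (1/2)(23.2)(0.218)² = 0.5513 kg·m².
α = τ/I = 24.6/0.5513 = 44.62 rad/s².
ω = αt ⇒ t = ω/α = 325/44.62 = 7.283 s.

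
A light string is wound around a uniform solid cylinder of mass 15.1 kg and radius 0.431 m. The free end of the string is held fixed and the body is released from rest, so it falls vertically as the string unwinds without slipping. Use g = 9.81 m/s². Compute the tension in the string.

T ≈ 49.4 N

Translation: Mg − T = Ma. Rotation about the center: TR = Iα with I = ½MR².
With a = αR: T = (I/R²)a = (1/2)M a, so Mg = (1 + 0.5000)Ma.
a = g/(1 + 0.5000) = 9.81/1.500 = 6.540 m/s².
T = 0.5000·M·a = (0.5000)(15.1)(6.540) = 49.38 N.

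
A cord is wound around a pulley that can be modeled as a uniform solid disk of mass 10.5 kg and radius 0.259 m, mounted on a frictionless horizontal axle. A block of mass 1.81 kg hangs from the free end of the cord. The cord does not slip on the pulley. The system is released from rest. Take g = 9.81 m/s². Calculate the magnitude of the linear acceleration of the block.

I = ½MR² = (1/2)(10.5)(0.259)² = 0.3522 kg·m².
Block: mg − T = ma. Pulley: TR = Iα. No-slip: a = αR, so T = (I/R²)a = 5.250·a.
Then mg = (m + 5.250)a, so a = (1.81)(9.81)/(1.81 + 5.250) = 2.515 m/s².

a ≈ 2.52 m/s²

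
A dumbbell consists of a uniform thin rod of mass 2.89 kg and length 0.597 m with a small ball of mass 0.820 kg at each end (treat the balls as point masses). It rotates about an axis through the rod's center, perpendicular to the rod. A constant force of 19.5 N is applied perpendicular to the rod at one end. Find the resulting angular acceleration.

I_rod = (1/12)ML² = (1/12)(2.89)(0.597)² = 0.08584 kg·m².
I_balls = 2·m·(L/2)² = 2(0.820)(0.2985)² = 0.1461 kg·m².
Total I = 0.2320 kg·m².
τ = F·(L/2) = (19.5)(0.298) = 5.821 N·m.
α = τ/I = 5.821/0.2320 = 25.09 rad/s².

α ≈ 25.1 rad/s²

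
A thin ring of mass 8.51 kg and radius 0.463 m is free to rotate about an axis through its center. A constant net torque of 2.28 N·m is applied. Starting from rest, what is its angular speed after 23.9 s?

I = MR² = (8.51)(0.463)² = 1.824 kg·m².
α = τ/I = 2.28/1.824 = 1.250 rad/s².
ω = ω₀ + αt = 0 + (1.250)(23.9) = 29.87 rad/s.

ω ≈ 29.9 rad/s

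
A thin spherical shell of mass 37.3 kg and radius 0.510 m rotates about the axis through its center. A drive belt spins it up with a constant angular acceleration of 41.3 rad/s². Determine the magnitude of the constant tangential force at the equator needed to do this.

I = (2/3)MR² = (2/3)(37.3)(0.510)² = 6.468 kg·m².
The required torque is τ = Iα = (6.468)(41.30) = 267.1 N·m.
A tangential force at the equator gives τ = FR, so F = τ/R = 267.1/0.510 = 523.8 N.

F ≈ 524 N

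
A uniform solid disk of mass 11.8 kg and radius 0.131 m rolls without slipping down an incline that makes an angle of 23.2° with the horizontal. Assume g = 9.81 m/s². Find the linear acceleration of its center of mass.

a ≈ 2.58 m/s²

Translation along the incline: Mg sinθ − f = Ma.
Rotation about the center: fR = Iα with I = ½MR². No-slip gives a = αR, so f = (I/R²)a = (1/2)M a.
Substituting: Mg sinθ = (1 + 0.5000)Ma, so a = g sinθ/(1 + 0.5000) = (9.81) sin 23.2° / 1.500 = 2.576 m/s².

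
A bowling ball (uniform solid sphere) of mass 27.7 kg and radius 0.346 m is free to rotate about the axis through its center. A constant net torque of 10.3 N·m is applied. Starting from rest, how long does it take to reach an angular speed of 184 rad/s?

t ≈ 23.7 s

I = (2/5)MR² = (2/5)(27.7)(0.346)² = 1.326 kg·m².
α = τ/I = 10.3/1.326 = 7.765 rad/s².
ω = αt ⇒ t = ω/α = 184/7.765 = 23.70 s.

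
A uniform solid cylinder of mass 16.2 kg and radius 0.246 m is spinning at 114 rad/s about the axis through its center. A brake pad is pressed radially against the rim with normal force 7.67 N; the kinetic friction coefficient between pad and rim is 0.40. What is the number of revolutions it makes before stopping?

I = ½MR² = (1/2)(16.2)(0.246)² = 0.4902 kg·m².
Friction force f = μN = (0.40)(7.67) = 3.068 N at the rim; torque magnitude τ = fR = 0.7547 N·m, opposing ω.
|α| = τ/I = 0.7547/0.4902 = 1.540 rad/s² (deceleration).
ω² = ω₀² − 2|α|θ with ω = 0 ⇒ θ = ω₀²/(2|α|) = 4220 rad = 671.7 rev.

≈ 672 revolutions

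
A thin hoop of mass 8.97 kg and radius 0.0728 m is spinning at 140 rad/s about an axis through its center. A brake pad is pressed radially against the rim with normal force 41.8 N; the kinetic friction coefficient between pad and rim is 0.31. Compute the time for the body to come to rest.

t ≈ 7.06 s

I = MR² = (8.97)(0.0728)² = 0.04754 kg·m².
Friction force f = μN = (0.31)(41.8) = 12.96 N at the rim; torque magnitude τ = fR = 0.9433 N·m, opposing ω.
|α| = τ/I = 0.9433/0.04754 = 19.84 rad/s² (deceleration).
0 = ω₀ − |α|t ⇒ t = ω₀/|α| = 140/19.84 = 7.055 s.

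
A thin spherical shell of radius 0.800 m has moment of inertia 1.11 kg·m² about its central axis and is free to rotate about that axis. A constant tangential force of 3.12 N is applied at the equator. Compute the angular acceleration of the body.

τ = F R = (3.12)(0.800) = 2.496 N·m.
From τ = Iα: α = 2.496/1.110 = 2.249 rad/s².

α ≈ 2.25 rad/s²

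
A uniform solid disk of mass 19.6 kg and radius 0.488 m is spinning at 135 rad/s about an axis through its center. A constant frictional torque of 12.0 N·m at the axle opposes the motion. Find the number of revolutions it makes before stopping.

I = ½MR² = (1/2)(19.6)(0.488)² = 2.334 kg·m².
The net torque has magnitude 12.0 N·m, opposing ω.
|α| = τ/I = 12.00/2.334 = 5.142 rad/s² (deceleration).
ω² = ω₀² − 2|α|θ with ω = 0 ⇒ θ = ω₀²/(2|α|) = 1772 rad = 282.1 rev.

≈ 282 revolutions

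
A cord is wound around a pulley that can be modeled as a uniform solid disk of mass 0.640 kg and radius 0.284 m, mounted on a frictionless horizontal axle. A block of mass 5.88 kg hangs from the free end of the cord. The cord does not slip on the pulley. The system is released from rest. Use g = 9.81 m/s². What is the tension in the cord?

I = ½MR² = (1/2)(0.640)(0.284)² = 0.02581 kg·m².
Block: mg − T = ma. Pulley: TR = Iα. No-slip: a = αR, so T = (I/R²)a = 0.3200·a.
Then mg = (m + 0.3200)a, so a = (5.88)(9.81)/(5.88 + 0.3200) = 9.304 m/s².
T = 0.3200·a = 2.977 N.

T ≈ 2.98 N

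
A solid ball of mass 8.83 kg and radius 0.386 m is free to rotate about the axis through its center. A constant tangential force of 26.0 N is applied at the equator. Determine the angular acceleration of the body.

α ≈ 19.1 rad/s²

I = (2/5)MR² = (2/5)(8.83)(0.386)² = 0.5263 kg·m².
τ = F R = (26.0)(0.386) = 10.04 N·m.
From τ = Iα: α = 10.04/0.5263 = 19.07 rad/s².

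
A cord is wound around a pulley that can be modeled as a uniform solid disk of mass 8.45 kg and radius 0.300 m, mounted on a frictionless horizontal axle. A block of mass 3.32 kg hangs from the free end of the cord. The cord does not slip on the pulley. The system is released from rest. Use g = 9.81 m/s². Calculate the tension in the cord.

T ≈ 18.2 N

I = ½MR² = (1/2)(8.45)(0.300)² = 0.3802 kg·m².
Block: mg − T = ma. Pulley: TR = Iα. No-slip: a = αR, so T = (I/R²)a = 4.225·a.
Then mg = (m + 4.225)a, so a = (3.32)(9.81)/(3.32 + 4.225) = 4.317 m/s².
T = 4.225·a = 18.24 N.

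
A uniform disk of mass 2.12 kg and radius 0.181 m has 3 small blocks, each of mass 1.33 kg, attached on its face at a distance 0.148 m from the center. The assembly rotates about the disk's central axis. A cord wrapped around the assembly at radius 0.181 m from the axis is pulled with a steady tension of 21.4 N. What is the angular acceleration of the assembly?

α ≈ 31.7 rad/s²

I_disk = ½MR² = ½(2.12)(0.181)² = 0.03473 kg·m².
I_blocks = 3·m·r² = 3(1.33)(0.148)² = 0.08740 kg·m².
Total I = 0.1221 kg·m².
τ = F r = (21.4)(0.181) = 3.873 N·m.
α = τ/I = 3.873/0.1221 = 31.72 rad/s².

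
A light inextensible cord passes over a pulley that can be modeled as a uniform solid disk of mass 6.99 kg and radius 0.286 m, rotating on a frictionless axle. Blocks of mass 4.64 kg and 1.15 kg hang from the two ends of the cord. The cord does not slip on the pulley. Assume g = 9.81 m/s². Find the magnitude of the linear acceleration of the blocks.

a ≈ 3.69 m/s²

I = ½MR² = (1/2)(6.99)(0.286)² = 0.2859 kg·m².
Heavier block: m₁g − T₁ = m₁a. Lighter block: T₂ − m₂g = m₂a.
Pulley: (T₁ − T₂)R = Iα = I(a/R), so T₁ − T₂ = (I/R²)a = (1/2)M_p a = 3.495·a.
Adding the three: (m₁ − m₂)g = (m₁ + m₂ + 3.495)a, so a = (4.64 − 1.15)(9.81)/(4.64 + 1.15 + 3.495) = 3.687 m/s².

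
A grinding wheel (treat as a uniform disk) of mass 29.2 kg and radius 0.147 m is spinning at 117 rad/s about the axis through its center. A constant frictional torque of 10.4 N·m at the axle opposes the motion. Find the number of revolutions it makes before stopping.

≈ 33.0 revolutions

I = ½MR² = (1/2)(29.2)(0.147)² = 0.3155 kg·m².
The net torque has magnitude 10.4 N·m, opposing ω.
|α| = τ/I = 10.40/0.3155 = 32.96 rad/s² (deceleration).
ω² = ω₀² − 2|α|θ with ω = 0 ⇒ θ = ω₀²/(2|α|) = 207.6 rad = 33.05 rev.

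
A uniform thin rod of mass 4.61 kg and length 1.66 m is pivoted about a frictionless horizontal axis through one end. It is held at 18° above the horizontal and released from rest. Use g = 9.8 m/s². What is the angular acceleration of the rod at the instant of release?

About the pivot, I = (1/3)ML² = (1/3)(4.61)(1.66)² = 4.234 kg·m².
The weight acts at the center, a distance L/2 = 0.8300 m from the pivot; τ = Mg(L/2) cos 18° = 35.66 N·m.
α = τ/I = 35.66/4.234 = 8.422 rad/s².

α ≈ 8.42 rad/s²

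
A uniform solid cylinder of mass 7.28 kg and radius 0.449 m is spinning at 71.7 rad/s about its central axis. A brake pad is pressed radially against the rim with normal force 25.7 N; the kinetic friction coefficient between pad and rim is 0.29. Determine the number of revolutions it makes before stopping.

I = ½MR² = (1/2)(7.28)(0.449)² = 0.7338 kg·m².
Friction force f = μN = (0.29)(25.7) = 7.453 N at the rim; torque magnitude τ = fR = 3.346 N·m, opposing ω.
|α| = τ/I = 3.346/0.7338 = 4.560 rad/s² (deceleration).
ω² = ω₀² − 2|α|θ with ω = 0 ⇒ θ = ω₀²/(2|α|) = 563.7 rad = 89.71 rev.

≈ 89.7 revolutions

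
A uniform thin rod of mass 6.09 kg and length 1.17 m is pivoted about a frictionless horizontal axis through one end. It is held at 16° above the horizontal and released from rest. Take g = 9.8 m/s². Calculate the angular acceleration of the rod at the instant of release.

α ≈ 12.1 rad/s²

About the pivot, I = (1/3)ML² = (1/3)(6.09)(1.17)² = 2.779 kg·m².
The weight acts at the center, a distance L/2 = 0.5850 m from the pivot; τ = Mg(L/2) cos 16° = 33.56 N·m.
α = τ/I = 33.56/2.779 = 12.08 rad/s².
(Equivalently α = (3g/(2L)) cos 16° = 12.08 rad/s².)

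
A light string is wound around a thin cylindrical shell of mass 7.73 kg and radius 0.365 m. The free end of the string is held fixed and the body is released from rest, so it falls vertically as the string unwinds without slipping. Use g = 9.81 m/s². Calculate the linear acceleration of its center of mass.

a ≈ 4.91 m/s²

Translation: Mg − T = Ma. Rotation about the center: TR = Iα with I = MR².
With a = αR: T = (I/R²)a = M a, so Mg = (1 + 1.000)Ma.
a = g/(1 + 1.000) = 9.81/2.000 = 4.905 m/s².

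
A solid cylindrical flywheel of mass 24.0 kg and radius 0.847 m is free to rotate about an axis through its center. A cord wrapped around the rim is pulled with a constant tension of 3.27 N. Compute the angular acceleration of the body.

α ≈ 0.322 rad/s²

I = ½MR² = (1/2)(24.0)(0.847)² = 8.609 kg·m².
τ = F R = (3.27)(0.847) = 2.770 N·m.
From τ = Iα: α = 2.770/8.609 = 0.3217 rad/s².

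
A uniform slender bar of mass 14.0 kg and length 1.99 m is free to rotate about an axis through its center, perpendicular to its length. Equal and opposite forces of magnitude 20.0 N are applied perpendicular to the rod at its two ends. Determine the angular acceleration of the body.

I = (1/12)ML² = (1/12)(14.0)(1.99)² = 4.620 kg·m².
The couple gives τ = F·(L/2) + F·(L/2) = F L = (20.0)(1.99) = 39.80 N·m.
From τ = Iα: α = 39.80/4.620 = 8.615 rad/s².

α ≈ 8.61 rad/s²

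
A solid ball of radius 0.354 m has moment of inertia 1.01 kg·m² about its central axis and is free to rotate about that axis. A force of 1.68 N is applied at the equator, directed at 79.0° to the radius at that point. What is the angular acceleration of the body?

α ≈ 0.578 rad/s²

Only the tangential component produces torque: τ = F R sinθ = (1.68)(0.354) sin 79.0° = 0.5838 N·m.
Newton's second law for rotation, τ = Iα, gives α = τ/I = 0.5838/1.010 = 0.5780 rad/s².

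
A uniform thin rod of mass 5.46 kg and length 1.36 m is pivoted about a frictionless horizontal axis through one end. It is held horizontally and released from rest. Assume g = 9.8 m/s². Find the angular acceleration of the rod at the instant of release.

About the pivot, I = (1/3)ML² = (1/3)(5.46)(1.36)² = 3.366 kg·m².
The weight acts at the center, a distance L/2 = 0.6800 m from the pivot; τ = Mg(L/2) = 36.39 N·m.
α = τ/I = 36.39/3.366 = 10.81 rad/s².

α ≈ 10.8 rad/s²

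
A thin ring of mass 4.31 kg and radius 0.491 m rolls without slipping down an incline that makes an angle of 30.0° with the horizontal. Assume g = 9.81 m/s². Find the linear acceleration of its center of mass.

a ≈ 2.45 m/s²

Translation along the incline: Mg sinθ − f = Ma.
Rotation about the center: fR = Iα with I = MR². No-slip gives a = αR, so f = (I/R²)a = M a.
Substituting: Mg sinθ = (1 + 1.000)Ma, so a = g sinθ/(1 + 1.000) = (9.81) sin 30.0° / 2.000 = 2.452 m/s².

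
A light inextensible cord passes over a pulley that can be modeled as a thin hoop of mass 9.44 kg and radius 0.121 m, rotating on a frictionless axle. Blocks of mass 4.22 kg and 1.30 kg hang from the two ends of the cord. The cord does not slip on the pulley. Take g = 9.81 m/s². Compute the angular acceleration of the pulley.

I = MR² = (9.44)(0.121)² = 0.1382 kg·m².
Heavier block: m₁g − T₁ = m₁a. Lighter block: T₂ − m₂g = m₂a.
Pulley: (T₁ − T₂)R = Iα = I(a/R), so T₁ − T₂ = (I/R²)a = 1·M_p a = 9.440·a.
Adding the three: (m₁ − m₂)g = (m₁ + m₂ + 9.440)a, so a = (4.22 − 1.30)(9.81)/(4.22 + 1.30 + 9.440) = 1.915 m/s².
α = a/R = 1.915/0.121 = 15.82 rad/s².

α ≈ 15.8 rad/s²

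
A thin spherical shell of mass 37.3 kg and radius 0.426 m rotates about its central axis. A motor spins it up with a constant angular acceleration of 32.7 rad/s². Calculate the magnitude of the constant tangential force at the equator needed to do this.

F ≈ 346 N

I = (2/3)MR² = (2/3)(37.3)(0.426)² = 4.513 kg·m².
The required torque is τ = Iα = (4.513)(32.70) = 147.6 N·m.
A tangential force at the equator gives τ = FR, so F = τ/R = 147.6/0.426 = 346.4 N.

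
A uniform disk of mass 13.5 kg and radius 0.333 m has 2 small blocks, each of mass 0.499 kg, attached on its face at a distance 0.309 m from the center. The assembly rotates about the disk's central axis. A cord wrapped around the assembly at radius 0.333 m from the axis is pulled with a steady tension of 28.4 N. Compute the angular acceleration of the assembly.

I_disk = ½MR² = ½(13.5)(0.333)² = 0.7485 kg·m².
I_blocks = 2·m·r² = 2(0.499)(0.309)² = 0.09529 kg·m².
Total I = 0.8438 kg·m².
τ = F r = (28.4)(0.333) = 9.457 N·m.
α = τ/I = 9.457/0.8438 = 11.21 rad/s².

α ≈ 11.2 rad/s²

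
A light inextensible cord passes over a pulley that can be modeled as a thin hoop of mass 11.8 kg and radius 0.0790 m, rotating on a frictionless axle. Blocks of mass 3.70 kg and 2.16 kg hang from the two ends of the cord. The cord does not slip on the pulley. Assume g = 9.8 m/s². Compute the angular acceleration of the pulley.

α ≈ 10.8 rad/s²

I = MR² = (11.8)(0.0790)² = 0.07364 kg·m².
Heavier block: m₁g − T₁ = m₁a. Lighter block: T₂ − m₂g = m₂a.
Pulley: (T₁ − T₂)R = Iα = I(a/R), so T₁ − T₂ = (I/R²)a = 1·M_p a = 11.80·a.
Adding the three: (m₁ − m₂)g = (m₁ + m₂ + 11.80)a, so a = (3.70 − 2.16)(9.8)/(3.70 + 2.16 + 11.80) = 0.8546 m/s².
α = a/R = 0.8546/0.0790 = 10.82 rad/s².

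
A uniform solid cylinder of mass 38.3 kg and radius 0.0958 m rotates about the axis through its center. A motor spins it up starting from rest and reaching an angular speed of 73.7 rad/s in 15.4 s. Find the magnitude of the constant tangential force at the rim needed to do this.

F ≈ 8.78 N

I = ½MR² = (1/2)(38.3)(0.0958)² = 0.1758 kg·m².
α = Δω/Δt = (73.7 − 0)/15.4 = 4.786 rad/s².
The required torque is τ = Iα = (0.1758)(4.786) = 0.8411 N·m.
A tangential force at the rim gives τ = FR, so F = τ/R = 0.8411/0.0958 = 8.780 N.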